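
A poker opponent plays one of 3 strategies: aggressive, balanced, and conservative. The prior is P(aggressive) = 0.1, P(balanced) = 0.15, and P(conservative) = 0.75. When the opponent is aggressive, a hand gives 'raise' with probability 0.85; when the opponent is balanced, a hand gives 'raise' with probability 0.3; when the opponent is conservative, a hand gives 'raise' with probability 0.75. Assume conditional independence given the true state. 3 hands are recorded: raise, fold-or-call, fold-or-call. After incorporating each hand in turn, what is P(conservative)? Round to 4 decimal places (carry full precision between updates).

After 'raise': normaliser = 0.85·0.1000 + 0.3·0.1500 + 0.75·0.7500; P(aggressive) ≈ 0.1227, P(balanced) ≈ 0.0650, P(conservative) ≈ 0.8123
After 'fold-or-call': normaliser = 0.15·0.1227 + 0.7·0.0650 + 0.25·0.8123; P(aggressive) ≈ 0.0690, P(balanced) ≈ 0.1704, P(conservative) ≈ 0.7606
After 'fold-or-call': normaliser = 0.15·0.0690 + 0.7·0.1704 + 0.25·0.7606; P(aggressive) ≈ 0.0324, P(balanced) ≈ 0.3730, P(conservative) ≈ 0.5947

0.5947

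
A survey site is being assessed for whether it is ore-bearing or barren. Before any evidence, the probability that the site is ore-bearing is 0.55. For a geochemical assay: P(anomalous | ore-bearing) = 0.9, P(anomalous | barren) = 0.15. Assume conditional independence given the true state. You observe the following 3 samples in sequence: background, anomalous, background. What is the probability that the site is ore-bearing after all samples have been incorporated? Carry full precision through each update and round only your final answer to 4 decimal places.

0.0921

After 'background': P(ore) = 0.1·0.5500 / (0.1·0.5500 + 0.85·0.4500) ≈ 0.1257
After 'anomalous': P(ore) = 0.9·0.1257 / (0.9·0.1257 + 0.15·0.8743) ≈ 0.4632
After 'background': P(ore) = 0.1·0.4632 / (0.1·0.4632 + 0.85·0.5368) ≈ 0.0921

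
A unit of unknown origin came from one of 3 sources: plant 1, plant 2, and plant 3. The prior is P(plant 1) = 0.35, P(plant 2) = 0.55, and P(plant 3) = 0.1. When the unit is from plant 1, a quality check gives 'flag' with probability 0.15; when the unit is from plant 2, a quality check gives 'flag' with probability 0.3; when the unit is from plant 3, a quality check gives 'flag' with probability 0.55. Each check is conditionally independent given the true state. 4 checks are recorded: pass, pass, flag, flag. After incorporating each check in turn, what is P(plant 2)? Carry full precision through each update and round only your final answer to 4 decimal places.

Each posterior becomes the prior for the next update.
After 'pass': normaliser = 0.85·0.3500 + 0.7·0.5500 + 0.45·0.1000; P(plant 1) ≈ 0.4089, P(plant 2) ≈ 0.5292, P(plant 3) ≈ 0.0619
After 'pass': normaliser = 0.85·0.4089 + 0.7·0.5292 + 0.45·0.0619; P(plant 1) ≈ 0.4660, P(plant 2) ≈ 0.4967, P(plant 3) ≈ 0.0373
After 'flag': normaliser = 0.15·0.4660 + 0.3·0.4967 + 0.55·0.0373; P(plant 1) ≈ 0.2920, P(plant 2) ≈ 0.6223, P(plant 3) ≈ 0.0857
After 'flag': normaliser = 0.15·0.2920 + 0.3·0.6223 + 0.55·0.0857; P(plant 1) ≈ 0.1577, P(plant 2) ≈ 0.6724, P(plant 3) ≈ 0.1698

0.6724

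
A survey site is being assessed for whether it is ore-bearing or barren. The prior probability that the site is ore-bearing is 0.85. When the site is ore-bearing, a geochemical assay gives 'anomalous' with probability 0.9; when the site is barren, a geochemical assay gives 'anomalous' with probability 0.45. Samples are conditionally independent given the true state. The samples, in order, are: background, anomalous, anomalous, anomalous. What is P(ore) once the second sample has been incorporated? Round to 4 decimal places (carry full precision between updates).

0.6733

Apply Bayes' rule sequentially, carrying P(ore) forward.
After 'background': P(ore) = 0.1·0.8500 / (0.1·0.8500 + 0.55·0.1500) ≈ 0.5075
After 'anomalous': P(ore) = 0.9·0.5075 / (0.9·0.5075 + 0.45·0.4925) ≈ 0.6733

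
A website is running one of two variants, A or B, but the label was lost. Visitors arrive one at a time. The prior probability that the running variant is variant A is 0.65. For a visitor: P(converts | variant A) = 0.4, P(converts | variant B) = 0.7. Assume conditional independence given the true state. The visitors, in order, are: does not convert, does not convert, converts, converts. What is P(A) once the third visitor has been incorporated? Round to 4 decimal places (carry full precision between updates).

0.8093

After 'does not convert': P(A) = 0.6·0.6500 / (0.6·0.6500 + 0.3·0.3500) ≈ 0.7879
After 'does not convert': P(A) = 0.6·0.7879 / (0.6·0.7879 + 0.3·0.2121) ≈ 0.8814
After 'converts': P(A) = 0.4·0.8814 / (0.4·0.8814 + 0.7·0.1186) ≈ 0.8093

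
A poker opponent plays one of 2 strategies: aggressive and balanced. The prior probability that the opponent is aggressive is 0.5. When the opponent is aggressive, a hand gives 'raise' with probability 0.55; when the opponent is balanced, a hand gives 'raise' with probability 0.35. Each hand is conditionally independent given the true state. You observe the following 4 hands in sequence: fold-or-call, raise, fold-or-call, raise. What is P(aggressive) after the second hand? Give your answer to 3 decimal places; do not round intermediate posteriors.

0.521

After 'fold-or-call': P(aggressive) = 0.45·0.5000 / (0.45·0.5000 + 0.65·0.5000) ≈ 0.4091
After 'raise': P(aggressive) = 0.55·0.4091 / (0.55·0.4091 + 0.35·0.5909) ≈ 0.5211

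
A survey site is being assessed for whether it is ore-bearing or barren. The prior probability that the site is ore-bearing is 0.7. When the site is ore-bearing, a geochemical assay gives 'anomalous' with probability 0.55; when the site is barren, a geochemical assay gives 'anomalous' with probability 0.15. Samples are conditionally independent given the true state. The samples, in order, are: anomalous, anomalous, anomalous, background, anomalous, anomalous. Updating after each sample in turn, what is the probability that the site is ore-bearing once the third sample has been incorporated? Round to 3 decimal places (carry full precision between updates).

0.991

Apply Bayes' rule sequentially, carrying P(ore) forward.
After 'anomalous': P(ore) = 0.55·0.7000 / (0.55·0.7000 + 0.15·0.3000) ≈ 0.8953
After 'anomalous': P(ore) = 0.55·0.8953 / (0.55·0.8953 + 0.15·0.1047) ≈ 0.9691
After 'anomalous': P(ore) = 0.55·0.9691 / (0.55·0.9691 + 0.15·0.0309) ≈ 0.9914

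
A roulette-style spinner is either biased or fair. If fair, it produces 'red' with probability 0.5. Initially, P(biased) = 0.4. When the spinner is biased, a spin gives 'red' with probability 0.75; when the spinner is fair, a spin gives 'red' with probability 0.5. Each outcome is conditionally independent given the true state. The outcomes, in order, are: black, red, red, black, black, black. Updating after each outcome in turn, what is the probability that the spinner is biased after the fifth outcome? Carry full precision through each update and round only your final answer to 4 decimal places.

Each posterior becomes the prior for the next update.
After 'black': P(biased) = 0.25·0.4000 / (0.25·0.4000 + 0.5·0.6000) ≈ 0.2500
After 'red': P(biased) = 0.75·0.2500 / (0.75·0.2500 + 0.5·0.7500) ≈ 0.3333
After 'red': P(biased) = 0.75·0.3333 / (0.75·0.3333 + 0.5·0.6667) ≈ 0.4286
After 'black': P(biased) = 0.25·0.4286 / (0.25·0.4286 + 0.5·0.5714) ≈ 0.2727
After 'black': P(biased) = 0.25·0.2727 / (0.25·0.2727 + 0.5·0.7273) ≈ 0.1579

0.1579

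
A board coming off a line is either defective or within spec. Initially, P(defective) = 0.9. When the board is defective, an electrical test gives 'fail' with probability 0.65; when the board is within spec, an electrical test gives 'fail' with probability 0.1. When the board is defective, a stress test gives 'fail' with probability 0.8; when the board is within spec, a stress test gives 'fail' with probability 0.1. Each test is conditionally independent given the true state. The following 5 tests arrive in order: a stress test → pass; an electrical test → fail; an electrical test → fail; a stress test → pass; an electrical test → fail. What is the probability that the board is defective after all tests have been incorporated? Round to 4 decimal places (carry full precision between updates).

0.9919

Apply Bayes' rule sequentially, carrying P(defective) forward.
After a stress test='pass': P(defective) = 0.2·0.9000 / (0.2·0.9000 + 0.9·0.1000) ≈ 0.6667
After an electrical test='fail': P(defective) = 0.65·0.6667 / (0.65·0.6667 + 0.1·0.3333) ≈ 0.9286
After an electrical test='fail': P(defective) = 0.65·0.9286 / (0.65·0.9286 + 0.1·0.0714) ≈ 0.9883
After a stress test='pass': P(defective) = 0.2·0.9883 / (0.2·0.9883 + 0.9·0.0117) ≈ 0.9494
After an electrical test='fail': P(defective) = 0.65·0.9494 / (0.65·0.9494 + 0.1·0.0506) ≈ 0.9919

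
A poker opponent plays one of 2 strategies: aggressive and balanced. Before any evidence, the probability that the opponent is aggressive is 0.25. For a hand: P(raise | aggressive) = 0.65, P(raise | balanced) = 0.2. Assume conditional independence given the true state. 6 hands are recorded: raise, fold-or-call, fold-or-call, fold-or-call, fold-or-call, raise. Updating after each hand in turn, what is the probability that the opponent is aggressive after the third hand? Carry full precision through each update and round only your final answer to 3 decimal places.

After 'raise': P(aggressive) = 0.65·0.2500 / (0.65·0.2500 + 0.2·0.7500) ≈ 0.5200
After 'fold-or-call': P(aggressive) = 0.35·0.5200 / (0.35·0.5200 + 0.8·0.4800) ≈ 0.3216
After 'fold-or-call': P(aggressive) = 0.35·0.3216 / (0.35·0.3216 + 0.8·0.6784) ≈ 0.1717

0.172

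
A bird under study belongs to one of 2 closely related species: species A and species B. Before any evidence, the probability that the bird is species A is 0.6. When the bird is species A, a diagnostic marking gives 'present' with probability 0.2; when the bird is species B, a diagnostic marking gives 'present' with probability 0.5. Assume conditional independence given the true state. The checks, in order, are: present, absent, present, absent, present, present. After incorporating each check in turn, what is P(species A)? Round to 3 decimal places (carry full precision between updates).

After 'present': P(species A) = 0.2·0.6000 / (0.2·0.6000 + 0.5·0.4000) ≈ 0.3750
After 'absent': P(species A) = 0.8·0.3750 / (0.8·0.3750 + 0.5·0.6250) ≈ 0.4898
After 'present': P(species A) = 0.2·0.4898 / (0.2·0.4898 + 0.5·0.5102) ≈ 0.2775
After 'absent': P(species A) = 0.8·0.2775 / (0.8·0.2775 + 0.5·0.7225) ≈ 0.3806
After 'present': P(species A) = 0.2·0.3806 / (0.2·0.3806 + 0.5·0.6194) ≈ 0.1973
After 'present': P(species A) = 0.2·0.1973 / (0.2·0.1973 + 0.5·0.8027) ≈ 0.0895

0.090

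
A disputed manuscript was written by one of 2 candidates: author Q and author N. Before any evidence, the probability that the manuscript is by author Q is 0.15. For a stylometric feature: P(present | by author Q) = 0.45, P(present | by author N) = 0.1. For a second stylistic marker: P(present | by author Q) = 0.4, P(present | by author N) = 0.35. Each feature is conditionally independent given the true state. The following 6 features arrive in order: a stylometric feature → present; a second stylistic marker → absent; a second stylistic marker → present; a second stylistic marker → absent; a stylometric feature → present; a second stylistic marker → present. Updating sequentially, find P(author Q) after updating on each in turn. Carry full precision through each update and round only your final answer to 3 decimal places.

0.799

Each posterior becomes the prior for the next update.
After a stylometric feature='present': P(author Q) = 0.45·0.1500 / (0.45·0.1500 + 0.1·0.8500) ≈ 0.4426
After a second stylistic marker='absent': P(author Q) = 0.6·0.4426 / (0.6·0.4426 + 0.65·0.5574) ≈ 0.4230
After a second stylistic marker='present': P(author Q) = 0.4·0.4230 / (0.4·0.4230 + 0.35·0.5770) ≈ 0.4559
After a second stylistic marker='absent': P(author Q) = 0.6·0.4559 / (0.6·0.4559 + 0.65·0.5441) ≈ 0.4361
After a stylometric feature='present': P(author Q) = 0.45·0.4361 / (0.45·0.4361 + 0.1·0.5639) ≈ 0.7768
After a second stylistic marker='present': P(author Q) = 0.4·0.7768 / (0.4·0.7768 + 0.35·0.2232) ≈ 0.7991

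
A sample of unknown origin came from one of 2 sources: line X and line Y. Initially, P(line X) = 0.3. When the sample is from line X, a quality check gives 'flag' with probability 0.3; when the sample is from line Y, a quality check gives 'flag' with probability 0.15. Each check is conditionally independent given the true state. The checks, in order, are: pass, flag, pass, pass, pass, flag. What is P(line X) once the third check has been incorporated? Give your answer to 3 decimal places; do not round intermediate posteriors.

0.368

After 'pass': P(line X) = 0.7·0.3000 / (0.7·0.3000 + 0.85·0.7000) ≈ 0.2609
After 'flag': P(line X) = 0.3·0.2609 / (0.3·0.2609 + 0.15·0.7391) ≈ 0.4138
After 'pass': P(line X) = 0.7·0.4138 / (0.7·0.4138 + 0.85·0.5862) ≈ 0.3676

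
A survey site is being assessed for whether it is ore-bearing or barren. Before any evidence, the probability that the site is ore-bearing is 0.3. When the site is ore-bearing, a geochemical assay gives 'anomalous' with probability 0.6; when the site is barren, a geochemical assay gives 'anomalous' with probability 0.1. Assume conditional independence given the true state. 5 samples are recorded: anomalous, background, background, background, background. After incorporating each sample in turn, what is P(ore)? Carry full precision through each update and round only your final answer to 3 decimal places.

After 'anomalous': P(ore) = 0.6·0.3000 / (0.6·0.3000 + 0.1·0.7000) ≈ 0.7200
After 'background': P(ore) = 0.4·0.7200 / (0.4·0.7200 + 0.9·0.2800) ≈ 0.5333
After 'background': P(ore) = 0.4·0.5333 / (0.4·0.5333 + 0.9·0.4667) ≈ 0.3368
After 'background': P(ore) = 0.4·0.3368 / (0.4·0.3368 + 0.9·0.6632) ≈ 0.1842
After 'background': P(ore) = 0.4·0.1842 / (0.4·0.1842 + 0.9·0.8158) ≈ 0.0912

0.091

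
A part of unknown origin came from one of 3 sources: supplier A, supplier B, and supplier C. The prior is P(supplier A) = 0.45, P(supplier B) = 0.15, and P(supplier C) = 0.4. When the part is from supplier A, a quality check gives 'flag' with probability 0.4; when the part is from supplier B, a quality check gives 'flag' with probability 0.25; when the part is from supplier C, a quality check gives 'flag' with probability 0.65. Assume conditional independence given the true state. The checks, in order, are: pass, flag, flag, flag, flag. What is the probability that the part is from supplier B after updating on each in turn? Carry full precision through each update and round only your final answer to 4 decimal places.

0.0136

Apply Bayes' rule sequentially, carrying P(supplier B) forward.
After 'pass': normaliser = 0.6·0.4500 + 0.75·0.1500 + 0.35·0.4000; P(supplier A) ≈ 0.5167, P(supplier B) ≈ 0.2153, P(supplier C) ≈ 0.2679
After 'flag': normaliser = 0.4·0.5167 + 0.25·0.2153 + 0.65·0.2679; P(supplier A) ≈ 0.4755, P(supplier B) ≈ 0.1238, P(supplier C) ≈ 0.4007
After 'flag': normaliser = 0.4·0.4755 + 0.25·0.1238 + 0.65·0.4007; P(supplier A) ≈ 0.3949, P(supplier B) ≈ 0.0643, P(supplier C) ≈ 0.5408
After 'flag': normaliser = 0.4·0.3949 + 0.25·0.0643 + 0.65·0.5408; P(supplier A) ≈ 0.3006, P(supplier B) ≈ 0.0306, P(supplier C) ≈ 0.6688
After 'flag': normaliser = 0.4·0.3006 + 0.25·0.0306 + 0.65·0.6688; P(supplier A) ≈ 0.2137, P(supplier B) ≈ 0.0136, P(supplier C) ≈ 0.7727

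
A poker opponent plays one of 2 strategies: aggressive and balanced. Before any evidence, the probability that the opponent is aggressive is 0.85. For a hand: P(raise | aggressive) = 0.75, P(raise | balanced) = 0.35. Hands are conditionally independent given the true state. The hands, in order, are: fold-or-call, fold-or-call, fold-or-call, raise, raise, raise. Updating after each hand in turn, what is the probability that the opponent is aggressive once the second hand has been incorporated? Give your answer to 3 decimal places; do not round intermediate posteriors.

Apply Bayes' rule sequentially, carrying P(aggressive) forward.
After 'fold-or-call': P(aggressive) = 0.25·0.8500 / (0.25·0.8500 + 0.65·0.1500) ≈ 0.6855
After 'fold-or-call': P(aggressive) = 0.25·0.6855 / (0.25·0.6855 + 0.65·0.3145) ≈ 0.4560

0.456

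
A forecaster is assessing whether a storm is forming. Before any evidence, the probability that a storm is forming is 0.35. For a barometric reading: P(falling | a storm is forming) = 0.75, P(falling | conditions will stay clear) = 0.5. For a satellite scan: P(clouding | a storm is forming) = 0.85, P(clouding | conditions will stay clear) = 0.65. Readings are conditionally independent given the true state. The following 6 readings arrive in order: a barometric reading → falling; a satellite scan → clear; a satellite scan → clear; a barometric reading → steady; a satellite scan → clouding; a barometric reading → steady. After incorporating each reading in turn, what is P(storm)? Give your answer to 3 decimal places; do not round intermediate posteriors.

After a barometric reading='falling': P(storm) = 0.75·0.3500 / (0.75·0.3500 + 0.5·0.6500) ≈ 0.4468
After a satellite scan='clear': P(storm) = 0.15·0.4468 / (0.15·0.4468 + 0.35·0.5532) ≈ 0.2571
After a satellite scan='clear': P(storm) = 0.15·0.2571 / (0.15·0.2571 + 0.35·0.7429) ≈ 0.1292
After a barometric reading='steady': P(storm) = 0.25·0.1292 / (0.25·0.1292 + 0.5·0.8708) ≈ 0.0691
After a satellite scan='clouding': P(storm) = 0.85·0.0691 / (0.85·0.0691 + 0.65·0.9309) ≈ 0.0884
After a barometric reading='steady': P(storm) = 0.25·0.0884 / (0.25·0.0884 + 0.5·0.9116) ≈ 0.0463

0.046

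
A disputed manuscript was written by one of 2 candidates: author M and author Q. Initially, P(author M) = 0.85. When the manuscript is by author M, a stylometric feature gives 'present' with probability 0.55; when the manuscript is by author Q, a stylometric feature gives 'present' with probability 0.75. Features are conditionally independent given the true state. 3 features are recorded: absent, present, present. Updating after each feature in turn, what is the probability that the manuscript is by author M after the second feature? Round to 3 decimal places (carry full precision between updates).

Apply Bayes' rule sequentially, carrying P(author M) forward.
After 'absent': P(author M) = 0.45·0.8500 / (0.45·0.8500 + 0.25·0.1500) ≈ 0.9107
After 'present': P(author M) = 0.55·0.9107 / (0.55·0.9107 + 0.75·0.0893) ≈ 0.8821

0.882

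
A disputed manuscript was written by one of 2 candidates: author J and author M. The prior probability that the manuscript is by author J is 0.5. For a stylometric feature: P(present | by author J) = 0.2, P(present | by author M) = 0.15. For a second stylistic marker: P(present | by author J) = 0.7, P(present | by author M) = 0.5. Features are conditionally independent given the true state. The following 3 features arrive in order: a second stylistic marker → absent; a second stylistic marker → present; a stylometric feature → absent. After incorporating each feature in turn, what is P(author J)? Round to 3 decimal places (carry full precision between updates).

After a second stylistic marker='absent': P(author J) = 0.3·0.5000 / (0.3·0.5000 + 0.5·0.5000) ≈ 0.3750
After a second stylistic marker='present': P(author J) = 0.7·0.3750 / (0.7·0.3750 + 0.5·0.6250) ≈ 0.4565
After a stylometric feature='absent': P(author J) = 0.8·0.4565 / (0.8·0.4565 + 0.85·0.5435) ≈ 0.4415

0.442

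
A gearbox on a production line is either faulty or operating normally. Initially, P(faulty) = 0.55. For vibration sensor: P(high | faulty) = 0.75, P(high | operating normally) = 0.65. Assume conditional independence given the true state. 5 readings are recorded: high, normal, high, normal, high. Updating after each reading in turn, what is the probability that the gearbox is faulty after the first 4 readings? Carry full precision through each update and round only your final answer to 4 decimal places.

0.4536

Apply Bayes' rule sequentially, carrying P(faulty) forward.
After 'high': P(faulty) = 0.75·0.5500 / (0.75·0.5500 + 0.65·0.4500) ≈ 0.5851
After 'normal': P(faulty) = 0.25·0.5851 / (0.25·0.5851 + 0.35·0.4149) ≈ 0.5018
After 'high': P(faulty) = 0.75·0.5018 / (0.75·0.5018 + 0.65·0.4982) ≈ 0.5375
After 'normal': P(faulty) = 0.25·0.5375 / (0.25·0.5375 + 0.35·0.4625) ≈ 0.4536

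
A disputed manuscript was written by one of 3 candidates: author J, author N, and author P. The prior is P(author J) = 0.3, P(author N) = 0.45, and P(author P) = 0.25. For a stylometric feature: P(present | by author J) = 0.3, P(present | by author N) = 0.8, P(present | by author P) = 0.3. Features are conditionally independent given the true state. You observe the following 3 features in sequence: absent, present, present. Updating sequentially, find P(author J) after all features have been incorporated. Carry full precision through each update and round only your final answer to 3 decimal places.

After 'absent': normaliser = 0.7·0.3000 + 0.2·0.4500 + 0.7·0.2500; P(author J) ≈ 0.4421, P(author N) ≈ 0.1895, P(author P) ≈ 0.3684
After 'present': normaliser = 0.3·0.4421 + 0.8·0.1895 + 0.3·0.3684; P(author J) ≈ 0.3360, P(author N) ≈ 0.3840, P(author P) ≈ 0.2800
After 'present': normaliser = 0.3·0.3360 + 0.8·0.3840 + 0.3·0.2800; P(author J) ≈ 0.2049, P(author N) ≈ 0.6244, P(author P) ≈ 0.1707

0.205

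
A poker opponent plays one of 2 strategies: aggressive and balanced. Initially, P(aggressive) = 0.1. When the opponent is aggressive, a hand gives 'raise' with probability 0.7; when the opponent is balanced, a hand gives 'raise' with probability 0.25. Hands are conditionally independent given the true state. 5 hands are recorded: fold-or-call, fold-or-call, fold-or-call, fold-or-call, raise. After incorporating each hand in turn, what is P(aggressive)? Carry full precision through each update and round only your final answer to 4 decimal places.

After 'fold-or-call': P(aggressive) = 0.3·0.1000 / (0.3·0.1000 + 0.75·0.9000) ≈ 0.0426
After 'fold-or-call': P(aggressive) = 0.3·0.0426 / (0.3·0.0426 + 0.75·0.9574) ≈ 0.0175
After 'fold-or-call': P(aggressive) = 0.3·0.0175 / (0.3·0.0175 + 0.75·0.9825) ≈ 0.0071
After 'fold-or-call': P(aggressive) = 0.3·0.0071 / (0.3·0.0071 + 0.75·0.9929) ≈ 0.0028
After 'raise': P(aggressive) = 0.7·0.0028 / (0.7·0.0028 + 0.25·0.9972) ≈ 0.0079

0.0079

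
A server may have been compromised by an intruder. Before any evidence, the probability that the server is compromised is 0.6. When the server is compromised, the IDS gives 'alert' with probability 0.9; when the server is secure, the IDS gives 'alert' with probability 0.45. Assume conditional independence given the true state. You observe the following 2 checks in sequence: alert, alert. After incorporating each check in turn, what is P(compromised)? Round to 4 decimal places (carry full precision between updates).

0.8571

Each posterior becomes the prior for the next update.
After 'alert': P(compromised) = 0.9·0.6000 / (0.9·0.6000 + 0.45·0.4000) ≈ 0.7500
After 'alert': P(compromised) = 0.9·0.7500 / (0.9·0.7500 + 0.45·0.2500) ≈ 0.8571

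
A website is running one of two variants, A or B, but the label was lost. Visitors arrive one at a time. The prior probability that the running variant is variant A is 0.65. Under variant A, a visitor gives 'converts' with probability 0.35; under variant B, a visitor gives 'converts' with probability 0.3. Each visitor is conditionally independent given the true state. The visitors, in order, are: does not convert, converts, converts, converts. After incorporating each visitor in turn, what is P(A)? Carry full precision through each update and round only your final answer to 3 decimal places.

0.733

After 'does not convert': P(A) = 0.65·0.6500 / (0.65·0.6500 + 0.7·0.3500) ≈ 0.6330
After 'converts': P(A) = 0.35·0.6330 / (0.35·0.6330 + 0.3·0.3670) ≈ 0.6680
After 'converts': P(A) = 0.35·0.6680 / (0.35·0.6680 + 0.3·0.3320) ≈ 0.7012
After 'converts': P(A) = 0.35·0.7012 / (0.35·0.7012 + 0.3·0.2988) ≈ 0.7325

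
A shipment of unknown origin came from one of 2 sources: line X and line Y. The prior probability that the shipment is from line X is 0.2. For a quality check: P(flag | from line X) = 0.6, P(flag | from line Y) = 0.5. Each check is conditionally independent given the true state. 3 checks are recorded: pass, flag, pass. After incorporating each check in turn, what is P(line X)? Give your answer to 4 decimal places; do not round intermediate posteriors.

After 'pass': P(line X) = 0.4·0.2000 / (0.4·0.2000 + 0.5·0.8000) ≈ 0.1667
After 'flag': P(line X) = 0.6·0.1667 / (0.6·0.1667 + 0.5·0.8333) ≈ 0.1935
After 'pass': P(line X) = 0.4·0.1935 / (0.4·0.1935 + 0.5·0.8065) ≈ 0.1611

0.1611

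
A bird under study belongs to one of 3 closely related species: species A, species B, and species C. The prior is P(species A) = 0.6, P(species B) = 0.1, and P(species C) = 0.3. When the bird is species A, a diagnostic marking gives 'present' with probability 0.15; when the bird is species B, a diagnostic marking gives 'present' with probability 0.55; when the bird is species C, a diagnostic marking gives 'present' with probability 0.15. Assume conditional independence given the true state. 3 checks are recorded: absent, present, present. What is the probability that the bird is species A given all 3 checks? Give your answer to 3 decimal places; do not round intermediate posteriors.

0.372

After 'absent': normaliser = 0.85·0.6000 + 0.45·0.1000 + 0.85·0.3000; P(species A) ≈ 0.6296, P(species B) ≈ 0.0556, P(species C) ≈ 0.3148
After 'present': normaliser = 0.15·0.6296 + 0.55·0.0556 + 0.15·0.3148; P(species A) ≈ 0.5484, P(species B) ≈ 0.1774, P(species C) ≈ 0.2742
After 'present': normaliser = 0.15·0.5484 + 0.55·0.1774 + 0.15·0.2742; P(species A) ≈ 0.3723, P(species B) ≈ 0.4416, P(species C) ≈ 0.1861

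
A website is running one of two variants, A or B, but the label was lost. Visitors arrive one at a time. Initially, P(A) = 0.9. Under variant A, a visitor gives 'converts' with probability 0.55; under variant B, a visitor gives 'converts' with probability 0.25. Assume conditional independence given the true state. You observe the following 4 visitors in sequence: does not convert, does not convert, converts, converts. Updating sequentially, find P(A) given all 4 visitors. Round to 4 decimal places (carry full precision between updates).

After 'does not convert': P(A) = 0.45·0.9000 / (0.45·0.9000 + 0.75·0.1000) ≈ 0.8438
After 'does not convert': P(A) = 0.45·0.8438 / (0.45·0.8438 + 0.75·0.1562) ≈ 0.7642
After 'converts': P(A) = 0.55·0.7642 / (0.55·0.7642 + 0.25·0.2358) ≈ 0.8770
After 'converts': P(A) = 0.55·0.8770 / (0.55·0.8770 + 0.25·0.1230) ≈ 0.9401

0.9401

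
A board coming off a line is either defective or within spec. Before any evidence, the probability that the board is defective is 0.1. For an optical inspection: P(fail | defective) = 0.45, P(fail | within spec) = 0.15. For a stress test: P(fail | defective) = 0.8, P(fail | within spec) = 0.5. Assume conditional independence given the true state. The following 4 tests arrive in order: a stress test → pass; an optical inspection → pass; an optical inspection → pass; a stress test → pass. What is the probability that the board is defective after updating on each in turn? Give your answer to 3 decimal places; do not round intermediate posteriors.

After a stress test='pass': P(defective) = 0.2·0.1000 / (0.2·0.1000 + 0.5·0.9000) ≈ 0.0426
After an optical inspection='pass': P(defective) = 0.55·0.0426 / (0.55·0.0426 + 0.85·0.9574) ≈ 0.0280
After an optical inspection='pass': P(defective) = 0.55·0.0280 / (0.55·0.0280 + 0.85·0.9720) ≈ 0.0183
After a stress test='pass': P(defective) = 0.2·0.0183 / (0.2·0.0183 + 0.5·0.9817) ≈ 0.0074

0.007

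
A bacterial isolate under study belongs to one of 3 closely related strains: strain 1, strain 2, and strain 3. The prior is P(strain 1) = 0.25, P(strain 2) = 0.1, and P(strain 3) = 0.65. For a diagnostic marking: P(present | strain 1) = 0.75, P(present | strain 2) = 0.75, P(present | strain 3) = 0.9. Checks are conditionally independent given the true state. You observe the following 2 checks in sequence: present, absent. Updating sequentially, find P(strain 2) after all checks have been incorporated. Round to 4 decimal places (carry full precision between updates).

0.1511

After 'present': normaliser = 0.75·0.2500 + 0.75·0.1000 + 0.9·0.6500; P(strain 1) ≈ 0.2212, P(strain 2) ≈ 0.0885, P(strain 3) ≈ 0.6903
After 'absent': normaliser = 0.25·0.2212 + 0.25·0.0885 + 0.1·0.6903; P(strain 1) ≈ 0.3776, P(strain 2) ≈ 0.1511, P(strain 3) ≈ 0.4713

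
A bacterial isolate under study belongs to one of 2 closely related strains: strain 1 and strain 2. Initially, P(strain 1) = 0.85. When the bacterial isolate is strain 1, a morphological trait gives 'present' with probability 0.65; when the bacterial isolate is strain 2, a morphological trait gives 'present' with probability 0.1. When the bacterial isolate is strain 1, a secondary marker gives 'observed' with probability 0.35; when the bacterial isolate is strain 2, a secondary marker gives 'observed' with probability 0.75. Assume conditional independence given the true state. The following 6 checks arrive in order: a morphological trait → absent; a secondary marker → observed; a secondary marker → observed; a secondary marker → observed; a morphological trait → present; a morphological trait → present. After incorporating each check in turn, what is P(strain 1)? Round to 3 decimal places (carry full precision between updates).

After a morphological trait='absent': P(strain 1) = 0.35·0.8500 / (0.35·0.8500 + 0.9·0.1500) ≈ 0.6879
After a secondary marker='observed': P(strain 1) = 0.35·0.6879 / (0.35·0.6879 + 0.75·0.3121) ≈ 0.5070
After a secondary marker='observed': P(strain 1) = 0.35·0.5070 / (0.35·0.5070 + 0.75·0.4930) ≈ 0.3243
After a secondary marker='observed': P(strain 1) = 0.35·0.3243 / (0.35·0.3243 + 0.75·0.6757) ≈ 0.1830
After a morphological trait='present': P(strain 1) = 0.65·0.1830 / (0.65·0.1830 + 0.1·0.8170) ≈ 0.5928
After a morphological trait='present': P(strain 1) = 0.65·0.5928 / (0.65·0.5928 + 0.1·0.4072) ≈ 0.9044

0.904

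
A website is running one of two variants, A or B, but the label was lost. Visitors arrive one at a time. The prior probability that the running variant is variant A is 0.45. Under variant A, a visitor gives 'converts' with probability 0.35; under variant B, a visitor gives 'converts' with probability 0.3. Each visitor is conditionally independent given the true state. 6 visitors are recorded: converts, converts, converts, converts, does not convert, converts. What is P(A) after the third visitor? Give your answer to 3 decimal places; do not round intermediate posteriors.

0.565

After 'converts': P(A) = 0.35·0.4500 / (0.35·0.4500 + 0.3·0.5500) ≈ 0.4884
After 'converts': P(A) = 0.35·0.4884 / (0.35·0.4884 + 0.3·0.5116) ≈ 0.5269
After 'converts': P(A) = 0.35·0.5269 / (0.35·0.5269 + 0.3·0.4731) ≈ 0.5651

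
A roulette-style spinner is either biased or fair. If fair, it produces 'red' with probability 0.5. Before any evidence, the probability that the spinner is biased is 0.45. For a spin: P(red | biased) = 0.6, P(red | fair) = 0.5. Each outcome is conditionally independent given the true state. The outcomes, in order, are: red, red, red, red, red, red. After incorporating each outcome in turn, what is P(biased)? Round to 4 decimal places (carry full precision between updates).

After 'red': P(biased) = 0.6·0.4500 / (0.6·0.4500 + 0.5·0.5500) ≈ 0.4954
After 'red': P(biased) = 0.6·0.4954 / (0.6·0.4954 + 0.5·0.5046) ≈ 0.5409
After 'red': P(biased) = 0.6·0.5409 / (0.6·0.5409 + 0.5·0.4591) ≈ 0.5857
After 'red': P(biased) = 0.6·0.5857 / (0.6·0.5857 + 0.5·0.4143) ≈ 0.6292
After 'red': P(biased) = 0.6·0.6292 / (0.6·0.6292 + 0.5·0.3708) ≈ 0.6706
After 'red': P(biased) = 0.6·0.6706 / (0.6·0.6706 + 0.5·0.3294) ≈ 0.7096

0.7096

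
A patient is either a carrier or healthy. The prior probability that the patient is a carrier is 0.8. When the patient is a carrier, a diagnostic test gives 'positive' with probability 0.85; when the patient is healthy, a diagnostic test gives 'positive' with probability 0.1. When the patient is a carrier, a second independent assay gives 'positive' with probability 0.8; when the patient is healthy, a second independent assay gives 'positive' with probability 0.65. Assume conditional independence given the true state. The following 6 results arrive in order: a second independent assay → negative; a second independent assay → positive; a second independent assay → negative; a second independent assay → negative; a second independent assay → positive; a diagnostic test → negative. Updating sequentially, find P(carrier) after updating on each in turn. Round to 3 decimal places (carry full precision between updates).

After a second independent assay='negative': P(carrier) = 0.2·0.8000 / (0.2·0.8000 + 0.35·0.2000) ≈ 0.6957
After a second independent assay='positive': P(carrier) = 0.8·0.6957 / (0.8·0.6957 + 0.65·0.3043) ≈ 0.7378
After a second independent assay='negative': P(carrier) = 0.2·0.7378 / (0.2·0.7378 + 0.35·0.2622) ≈ 0.6165
After a second independent assay='negative': P(carrier) = 0.2·0.6165 / (0.2·0.6165 + 0.35·0.3835) ≈ 0.4788
After a second independent assay='positive': P(carrier) = 0.8·0.4788 / (0.8·0.4788 + 0.65·0.5212) ≈ 0.5306
After a diagnostic test='negative': P(carrier) = 0.15·0.5306 / (0.15·0.5306 + 0.9·0.4694) ≈ 0.1586

0.159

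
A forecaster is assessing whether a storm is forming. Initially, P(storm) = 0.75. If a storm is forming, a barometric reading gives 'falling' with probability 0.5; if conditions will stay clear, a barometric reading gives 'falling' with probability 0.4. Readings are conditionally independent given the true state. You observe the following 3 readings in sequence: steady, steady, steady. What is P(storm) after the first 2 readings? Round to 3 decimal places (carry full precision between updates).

After 'steady': P(storm) = 0.5·0.7500 / (0.5·0.7500 + 0.6·0.2500) ≈ 0.7143
After 'steady': P(storm) = 0.5·0.7143 / (0.5·0.7143 + 0.6·0.2857) ≈ 0.6757

0.676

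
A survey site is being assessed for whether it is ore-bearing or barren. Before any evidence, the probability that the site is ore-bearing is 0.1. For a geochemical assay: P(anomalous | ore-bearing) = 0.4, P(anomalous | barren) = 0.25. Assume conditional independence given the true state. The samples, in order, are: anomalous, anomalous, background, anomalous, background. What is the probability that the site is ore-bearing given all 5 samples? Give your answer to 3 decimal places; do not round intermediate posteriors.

0.226

After 'anomalous': P(ore) = 0.4·0.1000 / (0.4·0.1000 + 0.25·0.9000) ≈ 0.1509
After 'anomalous': P(ore) = 0.4·0.1509 / (0.4·0.1509 + 0.25·0.8491) ≈ 0.2215
After 'background': P(ore) = 0.6·0.2215 / (0.6·0.2215 + 0.75·0.7785) ≈ 0.1854
After 'anomalous': P(ore) = 0.4·0.1854 / (0.4·0.1854 + 0.25·0.8146) ≈ 0.2669
After 'background': P(ore) = 0.6·0.2669 / (0.6·0.2669 + 0.75·0.7331) ≈ 0.2256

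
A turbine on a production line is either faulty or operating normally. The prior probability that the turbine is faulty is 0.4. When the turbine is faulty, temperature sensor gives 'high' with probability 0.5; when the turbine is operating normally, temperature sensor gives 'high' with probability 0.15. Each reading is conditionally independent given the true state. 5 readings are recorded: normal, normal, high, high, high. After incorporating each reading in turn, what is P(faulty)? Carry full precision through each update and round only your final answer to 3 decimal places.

0.895

After 'normal': P(faulty) = 0.5·0.4000 / (0.5·0.4000 + 0.85·0.6000) ≈ 0.2817
After 'normal': P(faulty) = 0.5·0.2817 / (0.5·0.2817 + 0.85·0.7183) ≈ 0.1874
After 'high': P(faulty) = 0.5·0.1874 / (0.5·0.1874 + 0.15·0.8126) ≈ 0.4347
After 'high': P(faulty) = 0.5·0.4347 / (0.5·0.4347 + 0.15·0.5653) ≈ 0.7193
After 'high': P(faulty) = 0.5·0.7193 / (0.5·0.7193 + 0.15·0.2807) ≈ 0.8952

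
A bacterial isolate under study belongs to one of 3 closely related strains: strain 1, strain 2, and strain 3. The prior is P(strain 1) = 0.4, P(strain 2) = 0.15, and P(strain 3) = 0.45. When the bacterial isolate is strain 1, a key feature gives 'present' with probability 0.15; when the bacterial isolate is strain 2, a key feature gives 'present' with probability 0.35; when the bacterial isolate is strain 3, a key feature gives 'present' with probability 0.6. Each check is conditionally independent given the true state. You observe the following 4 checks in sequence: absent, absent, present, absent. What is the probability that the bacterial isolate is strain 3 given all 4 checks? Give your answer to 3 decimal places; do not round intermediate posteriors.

0.252

After 'absent': normaliser = 0.85·0.4000 + 0.65·0.1500 + 0.4·0.4500; P(strain 1) ≈ 0.5506, P(strain 2) ≈ 0.1579, P(strain 3) ≈ 0.2915
After 'absent': normaliser = 0.85·0.5506 + 0.65·0.1579 + 0.4·0.2915; P(strain 1) ≈ 0.6810, P(strain 2) ≈ 0.1493, P(strain 3) ≈ 0.1697
After 'present': normaliser = 0.15·0.6810 + 0.35·0.1493 + 0.6·0.1697; P(strain 1) ≈ 0.3987, P(strain 2) ≈ 0.2040, P(strain 3) ≈ 0.3973
After 'absent': normaliser = 0.85·0.3987 + 0.65·0.2040 + 0.4·0.3973; P(strain 1) ≈ 0.5376, P(strain 2) ≈ 0.2103, P(strain 3) ≈ 0.2521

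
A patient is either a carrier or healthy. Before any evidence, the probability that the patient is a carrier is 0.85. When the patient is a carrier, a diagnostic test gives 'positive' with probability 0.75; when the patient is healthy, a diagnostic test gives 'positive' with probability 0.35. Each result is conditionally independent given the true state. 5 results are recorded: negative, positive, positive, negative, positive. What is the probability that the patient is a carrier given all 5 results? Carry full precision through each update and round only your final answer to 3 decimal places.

After 'negative': P(carrier) = 0.25·0.8500 / (0.25·0.8500 + 0.65·0.1500) ≈ 0.6855
After 'positive': P(carrier) = 0.75·0.6855 / (0.75·0.6855 + 0.35·0.3145) ≈ 0.8236
After 'positive': P(carrier) = 0.75·0.8236 / (0.75·0.8236 + 0.35·0.1764) ≈ 0.9092
After 'negative': P(carrier) = 0.25·0.9092 / (0.25·0.9092 + 0.65·0.0908) ≈ 0.7938
After 'positive': P(carrier) = 0.75·0.7938 / (0.75·0.7938 + 0.35·0.2062) ≈ 0.8919

0.892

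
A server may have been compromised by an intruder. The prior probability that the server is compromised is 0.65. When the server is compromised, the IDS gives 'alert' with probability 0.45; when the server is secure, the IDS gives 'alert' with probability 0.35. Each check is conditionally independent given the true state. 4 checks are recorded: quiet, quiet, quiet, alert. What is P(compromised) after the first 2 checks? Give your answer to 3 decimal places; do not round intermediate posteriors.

After 'quiet': P(compromised) = 0.55·0.6500 / (0.55·0.6500 + 0.65·0.3500) ≈ 0.6111
After 'quiet': P(compromised) = 0.55·0.6111 / (0.55·0.6111 + 0.65·0.3889) ≈ 0.5708

0.571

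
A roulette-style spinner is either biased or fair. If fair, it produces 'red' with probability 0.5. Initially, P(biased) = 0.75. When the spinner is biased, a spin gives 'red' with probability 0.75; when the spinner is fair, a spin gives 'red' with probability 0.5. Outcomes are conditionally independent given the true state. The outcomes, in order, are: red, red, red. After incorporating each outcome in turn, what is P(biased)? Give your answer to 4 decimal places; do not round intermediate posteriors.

0.9101

After 'red': P(biased) = 0.75·0.7500 / (0.75·0.7500 + 0.5·0.2500) ≈ 0.8182
After 'red': P(biased) = 0.75·0.8182 / (0.75·0.8182 + 0.5·0.1818) ≈ 0.8710
After 'red': P(biased) = 0.75·0.8710 / (0.75·0.8710 + 0.5·0.1290) ≈ 0.9101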